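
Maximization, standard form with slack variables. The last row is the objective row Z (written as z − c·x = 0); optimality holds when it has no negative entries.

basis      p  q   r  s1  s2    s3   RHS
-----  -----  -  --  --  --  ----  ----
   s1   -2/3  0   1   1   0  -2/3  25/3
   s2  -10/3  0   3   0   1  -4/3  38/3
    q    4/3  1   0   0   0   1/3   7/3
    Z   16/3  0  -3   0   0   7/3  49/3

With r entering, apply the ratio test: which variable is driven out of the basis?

s2

Column r entries and ratios — s1: (25/3)/1 = 25/3; s2: (38/3)/3 = 38/9; q: 0 ≤ 0, skip.
Smallest ratio is 38/9 in the row of s2, so s2 leaves.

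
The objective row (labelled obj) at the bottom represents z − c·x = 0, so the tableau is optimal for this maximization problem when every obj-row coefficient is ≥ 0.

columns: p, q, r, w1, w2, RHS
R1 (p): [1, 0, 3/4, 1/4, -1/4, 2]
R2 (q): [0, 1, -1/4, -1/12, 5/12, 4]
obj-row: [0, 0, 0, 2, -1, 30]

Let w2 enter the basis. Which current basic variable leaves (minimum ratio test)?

Column w2 entries and ratios — p: -1/4 ≤ 0, skip; q: 4/(5/12) = 48/5.
Smallest ratio is 48/5 in the row of q, so q leaves.

q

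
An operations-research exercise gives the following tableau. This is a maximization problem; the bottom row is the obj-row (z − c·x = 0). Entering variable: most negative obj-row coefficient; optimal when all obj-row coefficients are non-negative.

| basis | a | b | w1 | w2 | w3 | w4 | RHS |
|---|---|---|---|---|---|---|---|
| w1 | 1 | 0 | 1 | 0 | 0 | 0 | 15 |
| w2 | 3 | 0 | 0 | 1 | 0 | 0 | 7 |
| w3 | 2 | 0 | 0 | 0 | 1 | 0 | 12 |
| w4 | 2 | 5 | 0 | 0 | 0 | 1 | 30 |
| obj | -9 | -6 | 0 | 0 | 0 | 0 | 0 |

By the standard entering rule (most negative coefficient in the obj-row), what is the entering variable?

a

Negative obj-row entries: a: -9, b: -6.
The most negative is -9 in column a, so a enters.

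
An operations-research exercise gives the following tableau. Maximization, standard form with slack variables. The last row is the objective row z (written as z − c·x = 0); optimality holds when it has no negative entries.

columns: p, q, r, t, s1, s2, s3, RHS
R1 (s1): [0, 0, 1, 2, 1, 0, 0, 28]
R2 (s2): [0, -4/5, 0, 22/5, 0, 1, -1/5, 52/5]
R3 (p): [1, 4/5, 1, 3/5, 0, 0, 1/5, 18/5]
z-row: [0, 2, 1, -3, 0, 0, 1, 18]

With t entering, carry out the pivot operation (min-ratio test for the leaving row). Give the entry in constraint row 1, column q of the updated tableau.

Ratio test on column t — row 1: 28/2 = 14; row 2: (52/5)/(22/5) = 26/11; row 3: (18/5)/(3/5) = 6. Minimum is 26/11 at row 2 (s2 leaves); pivot element 22/5.
Divide row 2 by 22/5; eliminate column t from the other rows.
Row 1 update in column q: 0 − 2·(-2/11) = 4/11.

4/11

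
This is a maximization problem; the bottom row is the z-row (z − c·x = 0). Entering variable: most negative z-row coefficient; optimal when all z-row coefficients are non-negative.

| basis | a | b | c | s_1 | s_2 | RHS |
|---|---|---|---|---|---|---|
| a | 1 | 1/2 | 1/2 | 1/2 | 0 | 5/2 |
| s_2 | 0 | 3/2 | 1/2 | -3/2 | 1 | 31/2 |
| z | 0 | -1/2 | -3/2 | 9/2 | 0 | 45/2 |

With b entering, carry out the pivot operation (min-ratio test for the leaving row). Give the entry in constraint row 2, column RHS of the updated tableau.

8

Ratio test on column b — row 1: (5/2)/(1/2) = 5; row 2: (31/2)/(3/2) = 31/3. Minimum is 5 at row 1 (a leaves); pivot element 1/2.
Divide row 1 by 1/2; eliminate column b from the other rows.
Row 2 update in column RHS: 31/2 − (3/2)·5 = 8.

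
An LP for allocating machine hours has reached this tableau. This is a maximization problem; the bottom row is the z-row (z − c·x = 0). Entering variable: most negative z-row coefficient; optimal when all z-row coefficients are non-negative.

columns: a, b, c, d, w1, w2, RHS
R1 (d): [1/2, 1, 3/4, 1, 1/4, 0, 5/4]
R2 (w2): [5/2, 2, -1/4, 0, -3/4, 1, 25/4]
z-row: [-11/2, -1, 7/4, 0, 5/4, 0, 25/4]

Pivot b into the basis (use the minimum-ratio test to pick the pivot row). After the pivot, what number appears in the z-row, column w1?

3/2

Ratio test on column b — row 1: (5/4)/1 = 5/4; row 2: (25/4)/2 = 25/8. Minimum is 5/4 at row 1 (d leaves); pivot element 1.
Divide row 1 by 1; eliminate column b from the other rows.
z-row update in column w1: 5/4 − (-1)·(1/4) = 3/2.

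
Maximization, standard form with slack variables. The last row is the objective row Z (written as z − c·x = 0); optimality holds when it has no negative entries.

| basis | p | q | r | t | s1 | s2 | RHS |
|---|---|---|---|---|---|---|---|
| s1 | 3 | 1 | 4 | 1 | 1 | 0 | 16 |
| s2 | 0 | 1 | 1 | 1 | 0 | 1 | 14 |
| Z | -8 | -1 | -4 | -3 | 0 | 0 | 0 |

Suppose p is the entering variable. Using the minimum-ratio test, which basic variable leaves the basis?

s1

Column p entries and ratios — s1: 16/3 = 16/3; s2: 0 ≤ 0, skip.
Smallest ratio is 16/3 in the row of s1, so s1 leaves.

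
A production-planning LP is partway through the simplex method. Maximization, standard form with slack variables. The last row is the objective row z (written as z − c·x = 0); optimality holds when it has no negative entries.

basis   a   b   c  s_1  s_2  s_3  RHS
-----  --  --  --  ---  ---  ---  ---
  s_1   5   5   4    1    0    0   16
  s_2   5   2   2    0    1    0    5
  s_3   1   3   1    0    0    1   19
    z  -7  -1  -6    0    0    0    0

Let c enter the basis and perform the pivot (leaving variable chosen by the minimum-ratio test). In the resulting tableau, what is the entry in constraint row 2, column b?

1

Ratio test on column c — row 1: 16/4 = 4; row 2: 5/2 = 5/2; row 3: 19/1 = 19. Minimum is 5/2 at row 2 (s_2 leaves); pivot element 2.
Divide row 2 by 2; eliminate column c from the other rows.
In the new row 2, the b entry is the old entry divided by the pivot: 2/2 = 1.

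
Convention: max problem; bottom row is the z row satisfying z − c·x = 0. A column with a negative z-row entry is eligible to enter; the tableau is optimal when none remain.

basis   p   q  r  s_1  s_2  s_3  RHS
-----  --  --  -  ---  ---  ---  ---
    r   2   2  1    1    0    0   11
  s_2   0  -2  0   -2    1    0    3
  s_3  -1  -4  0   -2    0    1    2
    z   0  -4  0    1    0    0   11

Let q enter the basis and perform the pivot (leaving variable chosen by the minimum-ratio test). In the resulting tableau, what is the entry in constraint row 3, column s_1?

Ratio test on column q — row 1: 11/2 = 11/2; row 2: entry -2 ≤ 0; row 3: entry -4 ≤ 0. Minimum is 11/2 at row 1 (r leaves); pivot element 2.
Divide row 1 by 2; eliminate column q from the other rows.
Row 3 update in column s_1: -2 − (-4)·(1/2) = 0.

0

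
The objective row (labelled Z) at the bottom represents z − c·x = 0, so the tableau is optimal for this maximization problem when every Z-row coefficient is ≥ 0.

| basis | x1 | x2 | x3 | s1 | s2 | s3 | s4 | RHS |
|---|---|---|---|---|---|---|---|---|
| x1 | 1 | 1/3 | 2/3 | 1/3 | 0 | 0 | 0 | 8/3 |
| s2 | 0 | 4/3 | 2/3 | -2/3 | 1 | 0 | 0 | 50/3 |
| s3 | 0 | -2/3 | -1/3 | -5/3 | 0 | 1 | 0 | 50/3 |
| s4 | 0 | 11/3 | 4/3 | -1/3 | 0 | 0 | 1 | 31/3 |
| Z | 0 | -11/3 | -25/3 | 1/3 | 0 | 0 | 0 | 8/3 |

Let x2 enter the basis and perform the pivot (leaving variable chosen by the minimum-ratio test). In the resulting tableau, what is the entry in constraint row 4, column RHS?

31/11

Ratio test on column x2 — row 1: (8/3)/(1/3) = 8; row 2: (50/3)/(4/3) = 25/2; row 3: entry -2/3 ≤ 0; row 4: (31/3)/(11/3) = 31/11. Minimum is 31/11 at row 4 (s4 leaves); pivot element 11/3.
Divide row 4 by 11/3; eliminate column x2 from the other rows.
In the new row 4, the RHS entry is the old entry divided by the pivot: (31/3)/(11/3) = 31/11.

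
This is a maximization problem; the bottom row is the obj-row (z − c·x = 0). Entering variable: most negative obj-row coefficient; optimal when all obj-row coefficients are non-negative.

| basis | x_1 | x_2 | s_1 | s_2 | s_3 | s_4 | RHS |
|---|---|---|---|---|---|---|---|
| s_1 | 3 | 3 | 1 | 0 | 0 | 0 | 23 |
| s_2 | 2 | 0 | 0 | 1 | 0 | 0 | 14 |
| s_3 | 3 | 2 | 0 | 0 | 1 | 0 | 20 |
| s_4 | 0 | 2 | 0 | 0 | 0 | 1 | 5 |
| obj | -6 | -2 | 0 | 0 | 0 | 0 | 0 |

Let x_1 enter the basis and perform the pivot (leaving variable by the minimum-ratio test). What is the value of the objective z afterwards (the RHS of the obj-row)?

Ratio test on column x_1 — row 1: 23/3 = 23/3; row 2: 14/2 = 7; row 3: 20/3 = 20/3; row 4: entry 0 ≤ 0. Minimum is 20/3 at row 3 (s_3 leaves); pivot element 3.
Pivot on row 3; the obj-row RHS becomes 0 − (-6)·(20/3) = 40.

40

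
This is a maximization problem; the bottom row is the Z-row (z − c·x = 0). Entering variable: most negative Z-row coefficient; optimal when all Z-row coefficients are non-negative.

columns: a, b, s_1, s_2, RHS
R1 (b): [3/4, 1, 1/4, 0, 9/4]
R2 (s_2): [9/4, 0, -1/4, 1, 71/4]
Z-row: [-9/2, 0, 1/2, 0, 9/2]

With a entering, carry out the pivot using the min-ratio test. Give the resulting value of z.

18

Ratio test on column a — row 1: (9/4)/(3/4) = 3; row 2: (71/4)/(9/4) = 71/9. Minimum is 3 at row 1 (b leaves); pivot element 3/4.
Pivot on row 1; the Z-row RHS becomes 9/2 − (-9/2)·3 = 18.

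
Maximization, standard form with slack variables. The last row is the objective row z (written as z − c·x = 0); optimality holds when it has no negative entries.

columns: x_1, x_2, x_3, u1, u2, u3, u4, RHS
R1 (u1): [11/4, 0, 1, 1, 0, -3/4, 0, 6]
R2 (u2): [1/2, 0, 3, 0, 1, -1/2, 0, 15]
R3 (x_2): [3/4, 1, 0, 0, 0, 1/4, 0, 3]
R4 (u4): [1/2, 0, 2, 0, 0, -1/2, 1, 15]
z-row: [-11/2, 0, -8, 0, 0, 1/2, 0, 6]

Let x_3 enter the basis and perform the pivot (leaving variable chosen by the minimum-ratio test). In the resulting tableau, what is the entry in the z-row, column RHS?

Ratio test on column x_3 — row 1: 6/1 = 6; row 2: 15/3 = 5; row 3: entry 0 ≤ 0; row 4: 15/2 = 15/2. Minimum is 5 at row 2 (u2 leaves); pivot element 3.
Divide row 2 by 3; eliminate column x_3 from the other rows.
z-row update in column RHS: 6 − (-8)·5 = 46.

46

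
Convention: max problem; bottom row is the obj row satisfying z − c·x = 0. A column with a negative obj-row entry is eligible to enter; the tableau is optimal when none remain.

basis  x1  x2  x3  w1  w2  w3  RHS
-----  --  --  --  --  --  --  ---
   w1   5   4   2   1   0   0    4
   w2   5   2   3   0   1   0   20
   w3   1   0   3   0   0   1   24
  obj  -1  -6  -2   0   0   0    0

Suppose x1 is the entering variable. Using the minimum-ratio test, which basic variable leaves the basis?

w1

Column x1 entries and ratios — w1: 4/5 = 4/5; w2: 20/5 = 4; w3: 24/1 = 24.
Smallest ratio is 4/5 in the row of w1, so w1 leaves.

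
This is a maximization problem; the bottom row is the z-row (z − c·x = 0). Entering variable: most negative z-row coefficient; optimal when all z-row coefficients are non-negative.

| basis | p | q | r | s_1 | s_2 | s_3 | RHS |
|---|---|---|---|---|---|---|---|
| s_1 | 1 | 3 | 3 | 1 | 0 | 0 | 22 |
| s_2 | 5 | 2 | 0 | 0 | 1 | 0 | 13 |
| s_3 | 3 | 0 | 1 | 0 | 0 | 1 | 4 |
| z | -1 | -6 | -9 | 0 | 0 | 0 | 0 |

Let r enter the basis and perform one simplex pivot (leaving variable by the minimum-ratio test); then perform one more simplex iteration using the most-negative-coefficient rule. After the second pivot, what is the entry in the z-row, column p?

10

Ratio test on column r — row 1: 22/3 = 22/3; row 2: entry 0 ≤ 0; row 3: 4/1 = 4. Minimum is 4 at row 3 (s_3 leaves); pivot element 1.
Divide row 3 by 1; eliminate column r from the other rows.
Second iteration: most negative z-row entry is -6 in column q, so q enters.
Ratio test on column q — row 1: 10/3 = 10/3; row 2: 13/2 = 13/2; row 3: entry 0 ≤ 0. Minimum is 10/3 at row 1 (s_1 leaves); pivot element 3.
Divide row 1 by 3; eliminate column q from the other rows.
After both pivots, the entry at the z-row, column p is 10.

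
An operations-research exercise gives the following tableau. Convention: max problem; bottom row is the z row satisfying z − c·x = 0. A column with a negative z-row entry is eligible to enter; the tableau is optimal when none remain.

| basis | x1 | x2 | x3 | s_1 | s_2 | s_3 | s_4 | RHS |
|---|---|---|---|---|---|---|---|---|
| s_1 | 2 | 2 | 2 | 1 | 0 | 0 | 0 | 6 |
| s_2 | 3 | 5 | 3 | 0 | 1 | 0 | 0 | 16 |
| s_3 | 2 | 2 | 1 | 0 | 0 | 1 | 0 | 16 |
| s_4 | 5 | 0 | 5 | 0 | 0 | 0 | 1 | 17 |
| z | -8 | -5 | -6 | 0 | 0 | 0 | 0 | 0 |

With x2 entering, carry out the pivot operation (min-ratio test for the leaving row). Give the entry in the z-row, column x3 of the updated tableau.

-1

Ratio test on column x2 — row 1: 6/2 = 3; row 2: 16/5 = 16/5; row 3: 16/2 = 8; row 4: entry 0 ≤ 0. Minimum is 3 at row 1 (s_1 leaves); pivot element 2.
Divide row 1 by 2; eliminate column x2 from the other rows.
z-row update in column x3: -6 − (-5)·1 = -1.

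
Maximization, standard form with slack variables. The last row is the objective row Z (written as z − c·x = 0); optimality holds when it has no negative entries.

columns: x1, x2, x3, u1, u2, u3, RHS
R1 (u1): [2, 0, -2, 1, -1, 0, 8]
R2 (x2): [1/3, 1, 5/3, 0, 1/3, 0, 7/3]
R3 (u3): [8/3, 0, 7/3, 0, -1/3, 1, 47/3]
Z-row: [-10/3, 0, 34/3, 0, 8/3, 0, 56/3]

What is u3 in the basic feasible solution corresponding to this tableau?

u3 is basic (row 3); its value is the RHS of that row, 47/3.

47/3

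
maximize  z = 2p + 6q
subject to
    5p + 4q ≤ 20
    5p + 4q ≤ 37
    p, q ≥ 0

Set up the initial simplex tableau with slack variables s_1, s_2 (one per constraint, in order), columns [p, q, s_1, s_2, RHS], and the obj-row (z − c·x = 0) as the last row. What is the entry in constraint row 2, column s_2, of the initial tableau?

1

Slack s_2 belongs to constraint 2; its column is the unit vector e_2, so the entry in row 2 is 1.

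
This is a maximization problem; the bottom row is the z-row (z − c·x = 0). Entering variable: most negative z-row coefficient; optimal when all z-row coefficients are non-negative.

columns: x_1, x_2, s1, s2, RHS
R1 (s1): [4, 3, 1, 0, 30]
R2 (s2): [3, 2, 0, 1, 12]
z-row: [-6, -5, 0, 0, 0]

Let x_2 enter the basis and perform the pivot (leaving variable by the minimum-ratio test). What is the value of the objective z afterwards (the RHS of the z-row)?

30

Ratio test on column x_2 — row 1: 30/3 = 10; row 2: 12/2 = 6. Minimum is 6 at row 2 (s2 leaves); pivot element 2.
Pivot on row 2; the z-row RHS becomes 0 − (-5)·6 = 30.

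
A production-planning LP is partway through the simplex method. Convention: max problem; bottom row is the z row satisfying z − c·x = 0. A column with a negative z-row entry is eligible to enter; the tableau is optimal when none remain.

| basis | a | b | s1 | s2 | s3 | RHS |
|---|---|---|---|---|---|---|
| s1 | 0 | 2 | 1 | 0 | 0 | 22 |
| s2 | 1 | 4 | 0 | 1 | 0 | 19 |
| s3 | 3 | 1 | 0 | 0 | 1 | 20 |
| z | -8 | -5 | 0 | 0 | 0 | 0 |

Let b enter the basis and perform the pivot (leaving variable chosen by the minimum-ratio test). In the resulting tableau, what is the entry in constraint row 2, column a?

Ratio test on column b — row 1: 22/2 = 11; row 2: 19/4 = 19/4; row 3: 20/1 = 20. Minimum is 19/4 at row 2 (s2 leaves); pivot element 4.
Divide row 2 by 4; eliminate column b from the other rows.
In the new row 2, the a entry is the old entry divided by the pivot: 1/4 = 1/4.

1/4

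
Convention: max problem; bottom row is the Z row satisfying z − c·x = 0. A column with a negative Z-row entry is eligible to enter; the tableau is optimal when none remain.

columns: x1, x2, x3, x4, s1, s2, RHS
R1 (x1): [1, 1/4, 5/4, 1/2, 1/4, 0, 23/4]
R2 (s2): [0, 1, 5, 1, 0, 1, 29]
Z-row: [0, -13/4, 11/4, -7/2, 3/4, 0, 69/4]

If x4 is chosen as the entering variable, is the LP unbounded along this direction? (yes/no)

Column x4 has positive entries in row(s) 1, 2, so the ratio test bounds it — not unbounded.

no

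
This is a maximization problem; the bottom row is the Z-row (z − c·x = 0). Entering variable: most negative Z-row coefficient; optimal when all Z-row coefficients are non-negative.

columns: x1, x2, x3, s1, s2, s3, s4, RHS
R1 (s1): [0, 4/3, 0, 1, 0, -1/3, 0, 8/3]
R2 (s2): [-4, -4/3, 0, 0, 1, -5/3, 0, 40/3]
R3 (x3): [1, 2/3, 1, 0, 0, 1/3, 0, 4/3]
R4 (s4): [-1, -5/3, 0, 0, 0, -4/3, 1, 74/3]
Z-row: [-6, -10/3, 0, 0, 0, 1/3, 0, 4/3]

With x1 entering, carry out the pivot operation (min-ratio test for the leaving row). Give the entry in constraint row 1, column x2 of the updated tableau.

Ratio test on column x1 — row 1: entry 0 ≤ 0; row 2: entry -4 ≤ 0; row 3: (4/3)/1 = 4/3; row 4: entry -1 ≤ 0. Minimum is 4/3 at row 3 (x3 leaves); pivot element 1.
Divide row 3 by 1; eliminate column x1 from the other rows.
Row 1 update in column x2: 4/3 − 0·(2/3) = 4/3.

4/3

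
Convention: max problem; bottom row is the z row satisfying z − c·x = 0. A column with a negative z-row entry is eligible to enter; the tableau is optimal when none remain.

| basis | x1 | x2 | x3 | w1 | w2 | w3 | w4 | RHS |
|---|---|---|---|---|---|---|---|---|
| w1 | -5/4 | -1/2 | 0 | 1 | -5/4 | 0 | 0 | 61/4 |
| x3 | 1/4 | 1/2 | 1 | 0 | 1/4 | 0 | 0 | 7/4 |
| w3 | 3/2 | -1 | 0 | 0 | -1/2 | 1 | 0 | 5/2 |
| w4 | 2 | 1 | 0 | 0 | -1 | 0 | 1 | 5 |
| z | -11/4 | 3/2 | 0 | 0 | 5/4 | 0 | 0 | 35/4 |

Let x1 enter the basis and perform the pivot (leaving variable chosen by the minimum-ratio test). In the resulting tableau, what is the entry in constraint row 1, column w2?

Ratio test on column x1 — row 1: entry -5/4 ≤ 0; row 2: (7/4)/(1/4) = 7; row 3: (5/2)/(3/2) = 5/3; row 4: 5/2 = 5/2. Minimum is 5/3 at row 3 (w3 leaves); pivot element 3/2.
Divide row 3 by 3/2; eliminate column x1 from the other rows.
Row 1 update in column w2: -5/4 − (-5/4)·(-1/3) = -5/3.

-5/3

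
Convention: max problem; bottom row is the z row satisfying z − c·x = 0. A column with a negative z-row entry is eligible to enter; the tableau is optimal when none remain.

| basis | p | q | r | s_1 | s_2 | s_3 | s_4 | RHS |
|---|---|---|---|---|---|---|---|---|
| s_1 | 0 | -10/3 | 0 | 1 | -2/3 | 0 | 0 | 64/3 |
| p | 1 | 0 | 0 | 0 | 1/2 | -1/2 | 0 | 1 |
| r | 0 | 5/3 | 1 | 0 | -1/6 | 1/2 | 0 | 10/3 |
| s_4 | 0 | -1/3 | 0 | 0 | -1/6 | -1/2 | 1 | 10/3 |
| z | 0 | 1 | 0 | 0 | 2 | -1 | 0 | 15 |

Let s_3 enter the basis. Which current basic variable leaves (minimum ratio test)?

r

Column s_3 entries and ratios — s_1: 0 ≤ 0, skip; p: -1/2 ≤ 0, skip; r: (10/3)/(1/2) = 20/3; s_4: -1/2 ≤ 0, skip.
Smallest ratio is 20/3 in the row of r, so r leaves.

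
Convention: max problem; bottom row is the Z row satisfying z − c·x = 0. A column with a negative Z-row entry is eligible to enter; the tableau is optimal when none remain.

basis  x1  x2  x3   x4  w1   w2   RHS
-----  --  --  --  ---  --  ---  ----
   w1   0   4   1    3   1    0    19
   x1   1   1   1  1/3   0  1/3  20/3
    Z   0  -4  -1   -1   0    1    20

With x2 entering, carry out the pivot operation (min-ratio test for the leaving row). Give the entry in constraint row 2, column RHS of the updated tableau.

23/12

Ratio test on column x2 — row 1: 19/4 = 19/4; row 2: (20/3)/1 = 20/3. Minimum is 19/4 at row 1 (w1 leaves); pivot element 4.
Divide row 1 by 4; eliminate column x2 from the other rows.
Row 2 update in column RHS: 20/3 − 1·(19/4) = 23/12.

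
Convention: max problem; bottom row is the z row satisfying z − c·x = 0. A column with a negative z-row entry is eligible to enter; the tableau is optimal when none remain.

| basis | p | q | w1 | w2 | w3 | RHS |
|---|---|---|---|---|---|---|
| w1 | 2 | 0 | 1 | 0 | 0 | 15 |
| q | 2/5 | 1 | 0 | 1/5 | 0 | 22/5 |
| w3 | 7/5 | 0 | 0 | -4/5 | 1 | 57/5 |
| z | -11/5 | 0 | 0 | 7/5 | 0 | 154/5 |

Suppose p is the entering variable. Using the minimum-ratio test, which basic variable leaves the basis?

w1

Column p entries and ratios — w1: 15/2 = 15/2; q: (22/5)/(2/5) = 11; w3: (57/5)/(7/5) = 57/7.
Smallest ratio is 15/2 in the row of w1, so w1 leaves.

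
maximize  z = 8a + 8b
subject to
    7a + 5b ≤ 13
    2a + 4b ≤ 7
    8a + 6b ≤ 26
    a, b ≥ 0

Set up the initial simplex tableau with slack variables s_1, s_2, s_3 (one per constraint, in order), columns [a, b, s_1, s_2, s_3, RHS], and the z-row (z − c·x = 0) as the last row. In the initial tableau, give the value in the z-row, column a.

The z-row carries the negated objective coefficients: the a entry is -8.

-8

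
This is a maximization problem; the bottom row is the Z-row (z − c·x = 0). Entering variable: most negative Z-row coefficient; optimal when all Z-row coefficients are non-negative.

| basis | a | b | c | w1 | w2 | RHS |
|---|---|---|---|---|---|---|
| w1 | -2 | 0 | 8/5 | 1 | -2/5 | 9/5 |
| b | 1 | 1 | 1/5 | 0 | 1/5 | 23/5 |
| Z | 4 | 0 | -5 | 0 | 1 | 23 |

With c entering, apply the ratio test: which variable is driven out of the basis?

w1

Column c entries and ratios — w1: (9/5)/(8/5) = 9/8; b: (23/5)/(1/5) = 23.
Smallest ratio is 9/8 in the row of w1, so w1 leaves.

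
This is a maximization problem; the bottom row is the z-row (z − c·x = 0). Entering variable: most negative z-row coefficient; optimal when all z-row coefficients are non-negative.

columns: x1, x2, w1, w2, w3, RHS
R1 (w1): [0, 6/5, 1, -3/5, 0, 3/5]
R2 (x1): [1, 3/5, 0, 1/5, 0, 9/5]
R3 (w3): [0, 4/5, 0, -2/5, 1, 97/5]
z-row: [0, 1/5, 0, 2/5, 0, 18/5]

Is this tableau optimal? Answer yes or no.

yes

Every z-row coefficient is ≥ 0, so the tableau is optimal.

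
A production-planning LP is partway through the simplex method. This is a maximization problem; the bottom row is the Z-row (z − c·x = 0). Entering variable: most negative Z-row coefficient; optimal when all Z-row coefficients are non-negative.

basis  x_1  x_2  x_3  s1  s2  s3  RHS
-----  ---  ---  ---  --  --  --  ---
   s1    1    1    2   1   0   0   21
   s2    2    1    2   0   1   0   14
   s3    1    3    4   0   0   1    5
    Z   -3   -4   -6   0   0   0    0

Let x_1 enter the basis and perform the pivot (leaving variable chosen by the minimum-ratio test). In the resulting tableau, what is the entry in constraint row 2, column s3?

-2

Ratio test on column x_1 — row 1: 21/1 = 21; row 2: 14/2 = 7; row 3: 5/1 = 5. Minimum is 5 at row 3 (s3 leaves); pivot element 1.
Divide row 3 by 1; eliminate column x_1 from the other rows.
Row 2 update in column s3: 0 − 2·1 = -2.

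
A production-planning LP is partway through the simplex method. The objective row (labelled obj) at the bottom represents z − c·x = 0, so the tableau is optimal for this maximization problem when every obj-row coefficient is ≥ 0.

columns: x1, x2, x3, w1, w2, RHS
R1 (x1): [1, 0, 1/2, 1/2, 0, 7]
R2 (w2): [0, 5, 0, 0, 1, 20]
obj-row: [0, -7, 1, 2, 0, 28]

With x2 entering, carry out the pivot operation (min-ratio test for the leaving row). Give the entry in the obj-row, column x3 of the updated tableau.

Ratio test on column x2 — row 1: entry 0 ≤ 0; row 2: 20/5 = 4. Minimum is 4 at row 2 (w2 leaves); pivot element 5.
Divide row 2 by 5; eliminate column x2 from the other rows.
obj-row update in column x3: 1 − (-7)·0 = 1.

1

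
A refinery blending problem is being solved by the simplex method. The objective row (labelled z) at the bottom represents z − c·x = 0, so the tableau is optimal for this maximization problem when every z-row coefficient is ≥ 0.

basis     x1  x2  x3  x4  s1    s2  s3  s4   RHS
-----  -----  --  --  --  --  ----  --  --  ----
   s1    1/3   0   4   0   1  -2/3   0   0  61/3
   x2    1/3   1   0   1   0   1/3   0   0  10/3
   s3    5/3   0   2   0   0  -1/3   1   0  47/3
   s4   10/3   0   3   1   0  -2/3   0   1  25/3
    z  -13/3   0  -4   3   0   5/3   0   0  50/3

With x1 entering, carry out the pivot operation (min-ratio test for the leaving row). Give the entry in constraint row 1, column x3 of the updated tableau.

37/10

Ratio test on column x1 — row 1: (61/3)/(1/3) = 61; row 2: (10/3)/(1/3) = 10; row 3: (47/3)/(5/3) = 47/5; row 4: (25/3)/(10/3) = 5/2. Minimum is 5/2 at row 4 (s4 leaves); pivot element 10/3.
Divide row 4 by 10/3; eliminate column x1 from the other rows.
Row 1 update in column x3: 4 − (1/3)·(9/10) = 37/10.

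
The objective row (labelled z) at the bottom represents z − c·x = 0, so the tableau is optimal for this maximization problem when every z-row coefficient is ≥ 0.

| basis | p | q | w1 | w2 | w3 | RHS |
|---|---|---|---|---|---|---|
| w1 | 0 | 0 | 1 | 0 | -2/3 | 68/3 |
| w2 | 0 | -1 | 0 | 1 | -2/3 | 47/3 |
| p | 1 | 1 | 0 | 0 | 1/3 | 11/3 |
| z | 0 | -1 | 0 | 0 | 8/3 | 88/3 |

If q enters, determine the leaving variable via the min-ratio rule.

Column q entries and ratios — w1: 0 ≤ 0, skip; w2: -1 ≤ 0, skip; p: (11/3)/1 = 11/3.
Smallest ratio is 11/3 in the row of p, so p leaves.

p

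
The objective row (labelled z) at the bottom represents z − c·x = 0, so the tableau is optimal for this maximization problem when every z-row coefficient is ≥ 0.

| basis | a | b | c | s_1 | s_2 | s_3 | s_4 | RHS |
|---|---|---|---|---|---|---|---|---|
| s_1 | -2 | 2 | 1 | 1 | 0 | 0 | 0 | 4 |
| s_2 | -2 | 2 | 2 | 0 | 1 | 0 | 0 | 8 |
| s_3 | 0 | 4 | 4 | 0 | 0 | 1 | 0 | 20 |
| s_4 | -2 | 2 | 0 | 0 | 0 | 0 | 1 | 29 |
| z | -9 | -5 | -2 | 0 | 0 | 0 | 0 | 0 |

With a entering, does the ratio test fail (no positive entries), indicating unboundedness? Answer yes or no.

yes

Every constraint-row entry in column a is ≤ 0, so increasing a is unbounded.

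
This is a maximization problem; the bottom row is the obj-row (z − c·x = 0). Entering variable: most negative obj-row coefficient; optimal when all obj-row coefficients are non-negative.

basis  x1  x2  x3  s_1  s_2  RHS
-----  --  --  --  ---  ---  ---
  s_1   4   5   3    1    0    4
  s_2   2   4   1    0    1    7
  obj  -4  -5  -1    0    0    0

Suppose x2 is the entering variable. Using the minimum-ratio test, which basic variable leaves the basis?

Column x2 entries and ratios — s_1: 4/5 = 4/5; s_2: 7/4 = 7/4.
Smallest ratio is 4/5 in the row of s_1, so s_1 leaves.

s_1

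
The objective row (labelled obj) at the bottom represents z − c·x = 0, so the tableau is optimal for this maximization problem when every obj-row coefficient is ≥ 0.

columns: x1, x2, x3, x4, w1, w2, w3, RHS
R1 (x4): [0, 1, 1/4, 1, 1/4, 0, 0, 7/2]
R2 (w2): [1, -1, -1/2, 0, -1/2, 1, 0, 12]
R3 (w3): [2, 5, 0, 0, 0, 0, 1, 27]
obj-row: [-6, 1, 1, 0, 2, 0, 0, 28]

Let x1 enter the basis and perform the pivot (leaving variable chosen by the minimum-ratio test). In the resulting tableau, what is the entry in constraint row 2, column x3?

-1/2

Ratio test on column x1 — row 1: entry 0 ≤ 0; row 2: 12/1 = 12; row 3: 27/2 = 27/2. Minimum is 12 at row 2 (w2 leaves); pivot element 1.
Divide row 2 by 1; eliminate column x1 from the other rows.
In the new row 2, the x3 entry is the old entry divided by the pivot: (-1/2)/1 = -1/2.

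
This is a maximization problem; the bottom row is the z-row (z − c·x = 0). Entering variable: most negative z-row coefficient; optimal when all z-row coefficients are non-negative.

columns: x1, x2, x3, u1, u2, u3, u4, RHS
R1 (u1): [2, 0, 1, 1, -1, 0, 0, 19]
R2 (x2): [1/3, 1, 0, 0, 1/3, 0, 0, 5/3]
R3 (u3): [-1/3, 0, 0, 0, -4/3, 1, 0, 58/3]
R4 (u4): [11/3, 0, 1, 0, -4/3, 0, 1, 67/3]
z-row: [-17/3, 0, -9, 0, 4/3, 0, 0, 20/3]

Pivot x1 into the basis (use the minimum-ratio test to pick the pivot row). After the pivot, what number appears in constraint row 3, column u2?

Ratio test on column x1 — row 1: 19/2 = 19/2; row 2: (5/3)/(1/3) = 5; row 3: entry -1/3 ≤ 0; row 4: (67/3)/(11/3) = 67/11. Minimum is 5 at row 2 (x2 leaves); pivot element 1/3.
Divide row 2 by 1/3; eliminate column x1 from the other rows.
Row 3 update in column u2: -4/3 − (-1/3)·1 = -1.

-1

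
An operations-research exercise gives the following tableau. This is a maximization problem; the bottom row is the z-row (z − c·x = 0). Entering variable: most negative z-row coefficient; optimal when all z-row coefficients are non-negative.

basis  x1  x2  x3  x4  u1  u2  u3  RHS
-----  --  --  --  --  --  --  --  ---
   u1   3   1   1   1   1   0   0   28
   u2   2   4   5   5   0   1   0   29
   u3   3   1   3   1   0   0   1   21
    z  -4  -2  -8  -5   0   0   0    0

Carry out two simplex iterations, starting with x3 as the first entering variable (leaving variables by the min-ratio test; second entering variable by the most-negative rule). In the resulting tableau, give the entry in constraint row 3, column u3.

Ratio test on column x3 — row 1: 28/1 = 28; row 2: 29/5 = 29/5; row 3: 21/3 = 7. Minimum is 29/5 at row 2 (u2 leaves); pivot element 5.
Divide row 2 by 5; eliminate column x3 from the other rows.
Second iteration: most negative z-row entry is -4/5 in column x1, so x1 enters.
Ratio test on column x1 — row 1: (111/5)/(13/5) = 111/13; row 2: (29/5)/(2/5) = 29/2; row 3: (18/5)/(9/5) = 2. Minimum is 2 at row 3 (u3 leaves); pivot element 9/5.
Divide row 3 by 9/5; eliminate column x1 from the other rows.
After both pivots, the entry at constraint row 3, column u3 is 5/9.

5/9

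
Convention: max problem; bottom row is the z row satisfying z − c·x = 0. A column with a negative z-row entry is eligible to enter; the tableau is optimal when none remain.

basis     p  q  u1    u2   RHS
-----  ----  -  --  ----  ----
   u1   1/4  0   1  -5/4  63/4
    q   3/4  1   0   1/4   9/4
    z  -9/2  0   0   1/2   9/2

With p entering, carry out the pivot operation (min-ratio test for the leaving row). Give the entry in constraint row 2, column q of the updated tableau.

Ratio test on column p — row 1: (63/4)/(1/4) = 63; row 2: (9/4)/(3/4) = 3. Minimum is 3 at row 2 (q leaves); pivot element 3/4.
Divide row 2 by 3/4; eliminate column p from the other rows.
In the new row 2, the q entry is the old entry divided by the pivot: 1/(3/4) = 4/3.

4/3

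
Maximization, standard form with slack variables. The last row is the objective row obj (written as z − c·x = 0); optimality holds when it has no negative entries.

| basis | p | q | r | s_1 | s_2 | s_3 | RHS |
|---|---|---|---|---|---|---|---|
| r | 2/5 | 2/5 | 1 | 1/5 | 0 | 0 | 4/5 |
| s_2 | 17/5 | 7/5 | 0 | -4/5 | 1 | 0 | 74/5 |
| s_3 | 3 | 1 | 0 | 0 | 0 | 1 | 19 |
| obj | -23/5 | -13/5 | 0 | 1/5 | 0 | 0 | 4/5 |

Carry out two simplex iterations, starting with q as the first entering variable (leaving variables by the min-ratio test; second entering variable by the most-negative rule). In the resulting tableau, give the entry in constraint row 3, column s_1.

-3/2

Ratio test on column q — row 1: (4/5)/(2/5) = 2; row 2: (74/5)/(7/5) = 74/7; row 3: 19/1 = 19. Minimum is 2 at row 1 (r leaves); pivot element 2/5.
Divide row 1 by 2/5; eliminate column q from the other rows.
Second iteration: most negative obj-row entry is -2 in column p, so p enters.
Ratio test on column p — row 1: 2/1 = 2; row 2: 12/2 = 6; row 3: 17/2 = 17/2. Minimum is 2 at row 1 (q leaves); pivot element 1.
Divide row 1 by 1; eliminate column p from the other rows.
After both pivots, the entry at constraint row 3, column s_1 is -3/2.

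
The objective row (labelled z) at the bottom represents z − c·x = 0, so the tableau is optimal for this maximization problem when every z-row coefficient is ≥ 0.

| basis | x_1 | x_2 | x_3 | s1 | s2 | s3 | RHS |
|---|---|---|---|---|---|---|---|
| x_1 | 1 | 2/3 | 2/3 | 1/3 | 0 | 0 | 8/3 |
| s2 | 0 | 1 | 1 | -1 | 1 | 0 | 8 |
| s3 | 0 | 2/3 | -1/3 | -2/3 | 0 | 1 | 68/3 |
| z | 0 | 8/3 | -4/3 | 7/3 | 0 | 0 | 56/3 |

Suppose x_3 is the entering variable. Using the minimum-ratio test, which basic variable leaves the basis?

Column x_3 entries and ratios — x_1: (8/3)/(2/3) = 4; s2: 8/1 = 8; s3: -1/3 ≤ 0, skip.
Smallest ratio is 4 in the row of x_1, so x_1 leaves.

x_1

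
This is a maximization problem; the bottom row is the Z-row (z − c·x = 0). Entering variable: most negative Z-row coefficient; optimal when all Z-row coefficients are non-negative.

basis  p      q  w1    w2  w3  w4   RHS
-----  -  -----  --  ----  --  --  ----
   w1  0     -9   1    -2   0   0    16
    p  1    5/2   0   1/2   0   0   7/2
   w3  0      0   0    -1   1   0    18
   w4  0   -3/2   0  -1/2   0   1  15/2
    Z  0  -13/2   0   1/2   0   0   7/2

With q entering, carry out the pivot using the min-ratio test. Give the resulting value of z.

63/5

Ratio test on column q — row 1: entry -9 ≤ 0; row 2: (7/2)/(5/2) = 7/5; row 3: entry 0 ≤ 0; row 4: entry -3/2 ≤ 0. Minimum is 7/5 at row 2 (p leaves); pivot element 5/2.
Pivot on row 2; the Z-row RHS becomes 7/2 − (-13/2)·(7/5) = 63/5.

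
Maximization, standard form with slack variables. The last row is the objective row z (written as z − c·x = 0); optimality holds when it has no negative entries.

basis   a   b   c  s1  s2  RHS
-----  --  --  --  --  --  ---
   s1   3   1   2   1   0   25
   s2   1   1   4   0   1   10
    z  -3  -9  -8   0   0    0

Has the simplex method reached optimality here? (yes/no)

The z-row has a negative entry -9 in column b, so it is not optimal.

no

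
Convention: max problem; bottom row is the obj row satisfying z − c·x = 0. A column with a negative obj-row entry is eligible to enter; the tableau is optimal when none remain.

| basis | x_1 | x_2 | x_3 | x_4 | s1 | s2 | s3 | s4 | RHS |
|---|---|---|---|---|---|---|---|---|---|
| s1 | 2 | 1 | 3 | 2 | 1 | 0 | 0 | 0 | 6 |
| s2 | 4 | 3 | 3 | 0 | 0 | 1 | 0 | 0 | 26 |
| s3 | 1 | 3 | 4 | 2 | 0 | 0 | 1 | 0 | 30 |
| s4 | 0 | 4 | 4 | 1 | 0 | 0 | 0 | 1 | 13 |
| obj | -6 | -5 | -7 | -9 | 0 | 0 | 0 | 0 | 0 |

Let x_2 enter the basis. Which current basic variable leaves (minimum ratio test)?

Column x_2 entries and ratios — s1: 6/1 = 6; s2: 26/3 = 26/3; s3: 30/3 = 10; s4: 13/4 = 13/4.
Smallest ratio is 13/4 in the row of s4, so s4 leaves.

s4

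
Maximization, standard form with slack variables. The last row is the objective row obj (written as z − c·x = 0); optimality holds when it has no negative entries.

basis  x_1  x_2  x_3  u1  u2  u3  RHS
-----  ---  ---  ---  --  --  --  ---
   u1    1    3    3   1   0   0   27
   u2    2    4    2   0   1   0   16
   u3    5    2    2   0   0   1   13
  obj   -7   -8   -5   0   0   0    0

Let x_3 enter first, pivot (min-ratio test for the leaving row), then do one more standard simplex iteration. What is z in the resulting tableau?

37

Ratio test on column x_3 — row 1: 27/3 = 9; row 2: 16/2 = 8; row 3: 13/2 = 13/2. Minimum is 13/2 at row 3 (u3 leaves); pivot element 2.
Pivot on row 3; the obj-row RHS becomes 0 − (-5)·(13/2) = 65/2.
Next entering variable (most negative obj-row entry -3): x_2.
Ratio test on column x_2 — row 1: entry 0 ≤ 0; row 2: 3/2 = 3/2; row 3: (13/2)/1 = 13/2. Minimum is 3/2 at row 2 (u2 leaves); pivot element 2.
After the second pivot the obj-row RHS is 65/2 − (-3)·(3/2) = 37.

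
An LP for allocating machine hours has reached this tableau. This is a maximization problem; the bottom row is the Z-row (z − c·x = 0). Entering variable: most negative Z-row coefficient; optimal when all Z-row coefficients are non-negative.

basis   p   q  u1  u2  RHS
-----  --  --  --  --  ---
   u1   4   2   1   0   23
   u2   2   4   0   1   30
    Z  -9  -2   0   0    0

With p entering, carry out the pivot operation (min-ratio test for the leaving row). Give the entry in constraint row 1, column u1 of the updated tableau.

1/4

Ratio test on column p — row 1: 23/4 = 23/4; row 2: 30/2 = 15. Minimum is 23/4 at row 1 (u1 leaves); pivot element 4.
Divide row 1 by 4; eliminate column p from the other rows.
In the new row 1, the u1 entry is the old entry divided by the pivot: 1/4 = 1/4.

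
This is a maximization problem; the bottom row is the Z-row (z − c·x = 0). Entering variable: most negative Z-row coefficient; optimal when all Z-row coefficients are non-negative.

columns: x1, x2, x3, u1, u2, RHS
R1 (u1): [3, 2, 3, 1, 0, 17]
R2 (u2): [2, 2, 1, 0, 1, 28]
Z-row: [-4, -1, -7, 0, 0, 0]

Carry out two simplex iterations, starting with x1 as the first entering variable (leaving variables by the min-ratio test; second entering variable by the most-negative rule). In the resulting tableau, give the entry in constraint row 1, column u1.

Ratio test on column x1 — row 1: 17/3 = 17/3; row 2: 28/2 = 14. Minimum is 17/3 at row 1 (u1 leaves); pivot element 3.
Divide row 1 by 3; eliminate column x1 from the other rows.
Second iteration: most negative Z-row entry is -3 in column x3, so x3 enters.
Ratio test on column x3 — row 1: (17/3)/1 = 17/3; row 2: entry -1 ≤ 0. Minimum is 17/3 at row 1 (x1 leaves); pivot element 1.
Divide row 1 by 1; eliminate column x3 from the other rows.
After both pivots, the entry at constraint row 1, column u1 is 1/3.

1/3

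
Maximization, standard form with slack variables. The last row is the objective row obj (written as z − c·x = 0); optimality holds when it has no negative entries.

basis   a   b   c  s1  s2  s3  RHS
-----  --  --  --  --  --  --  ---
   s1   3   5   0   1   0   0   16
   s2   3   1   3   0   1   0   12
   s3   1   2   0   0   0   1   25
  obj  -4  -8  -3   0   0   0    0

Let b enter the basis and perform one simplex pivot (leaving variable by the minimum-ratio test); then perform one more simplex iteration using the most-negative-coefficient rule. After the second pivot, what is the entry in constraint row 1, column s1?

Ratio test on column b — row 1: 16/5 = 16/5; row 2: 12/1 = 12; row 3: 25/2 = 25/2. Minimum is 16/5 at row 1 (s1 leaves); pivot element 5.
Divide row 1 by 5; eliminate column b from the other rows.
Second iteration: most negative obj-row entry is -3 in column c, so c enters.
Ratio test on column c — row 1: entry 0 ≤ 0; row 2: (44/5)/3 = 44/15; row 3: entry 0 ≤ 0. Minimum is 44/15 at row 2 (s2 leaves); pivot element 3.
Divide row 2 by 3; eliminate column c from the other rows.
After both pivots, the entry at constraint row 1, column s1 is 1/5.

1/5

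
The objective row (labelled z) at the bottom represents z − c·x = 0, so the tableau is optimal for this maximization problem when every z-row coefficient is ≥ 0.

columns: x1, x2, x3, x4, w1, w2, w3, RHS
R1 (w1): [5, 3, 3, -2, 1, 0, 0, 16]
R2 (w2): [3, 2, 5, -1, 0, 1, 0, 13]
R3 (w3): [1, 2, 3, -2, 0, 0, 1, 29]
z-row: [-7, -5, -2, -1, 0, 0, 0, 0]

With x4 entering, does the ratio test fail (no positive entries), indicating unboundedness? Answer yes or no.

Every constraint-row entry in column x4 is ≤ 0, so increasing x4 is unbounded.

yes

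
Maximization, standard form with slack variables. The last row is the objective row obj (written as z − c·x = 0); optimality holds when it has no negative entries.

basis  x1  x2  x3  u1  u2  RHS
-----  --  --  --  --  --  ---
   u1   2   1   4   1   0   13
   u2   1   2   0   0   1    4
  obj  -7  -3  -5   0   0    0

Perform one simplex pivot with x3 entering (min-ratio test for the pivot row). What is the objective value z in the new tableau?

Ratio test on column x3 — row 1: 13/4 = 13/4; row 2: entry 0 ≤ 0. Minimum is 13/4 at row 1 (u1 leaves); pivot element 4.
Pivot on row 1; the obj-row RHS becomes 0 − (-5)·(13/4) = 65/4.

65/4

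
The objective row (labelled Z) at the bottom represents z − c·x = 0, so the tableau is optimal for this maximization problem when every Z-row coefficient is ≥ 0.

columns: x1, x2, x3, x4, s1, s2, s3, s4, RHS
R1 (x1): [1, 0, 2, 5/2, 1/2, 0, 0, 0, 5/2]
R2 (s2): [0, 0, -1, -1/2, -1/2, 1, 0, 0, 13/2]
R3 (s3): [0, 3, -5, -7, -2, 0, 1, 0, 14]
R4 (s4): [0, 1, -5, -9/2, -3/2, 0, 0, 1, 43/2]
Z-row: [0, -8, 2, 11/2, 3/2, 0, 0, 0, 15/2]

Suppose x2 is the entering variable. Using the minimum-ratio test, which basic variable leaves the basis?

Column x2 entries and ratios — x1: 0 ≤ 0, skip; s2: 0 ≤ 0, skip; s3: 14/3 = 14/3; s4: (43/2)/1 = 43/2.
Smallest ratio is 14/3 in the row of s3, so s3 leaves.

s3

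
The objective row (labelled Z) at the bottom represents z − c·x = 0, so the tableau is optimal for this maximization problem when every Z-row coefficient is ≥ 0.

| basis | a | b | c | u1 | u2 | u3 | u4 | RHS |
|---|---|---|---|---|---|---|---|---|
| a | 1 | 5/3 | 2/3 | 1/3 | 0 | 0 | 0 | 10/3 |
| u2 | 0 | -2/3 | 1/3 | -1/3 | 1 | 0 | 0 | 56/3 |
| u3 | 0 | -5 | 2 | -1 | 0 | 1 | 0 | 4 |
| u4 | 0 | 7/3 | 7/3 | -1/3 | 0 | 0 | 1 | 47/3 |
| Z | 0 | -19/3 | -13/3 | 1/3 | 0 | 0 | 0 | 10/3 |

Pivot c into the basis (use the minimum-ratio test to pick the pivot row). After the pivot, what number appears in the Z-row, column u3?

Ratio test on column c — row 1: (10/3)/(2/3) = 5; row 2: (56/3)/(1/3) = 56; row 3: 4/2 = 2; row 4: (47/3)/(7/3) = 47/7. Minimum is 2 at row 3 (u3 leaves); pivot element 2.
Divide row 3 by 2; eliminate column c from the other rows.
Z-row update in column u3: 0 − (-13/3)·(1/2) = 13/6.

13/6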